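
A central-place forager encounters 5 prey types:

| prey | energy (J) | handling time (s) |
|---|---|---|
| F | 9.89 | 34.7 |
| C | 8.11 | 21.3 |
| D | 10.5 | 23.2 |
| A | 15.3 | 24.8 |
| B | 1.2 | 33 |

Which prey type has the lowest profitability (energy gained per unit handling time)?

Profitability E/h (J/s): F = 9.89/34.7 = 0.285, C = 8.11/21.3 = 0.381, D = 10.5/23.2 = 0.453, A = 15.3/24.8 = 0.617, B = 1.2/33 = 0.0364.
Ranked: A > D > C > F > B.

B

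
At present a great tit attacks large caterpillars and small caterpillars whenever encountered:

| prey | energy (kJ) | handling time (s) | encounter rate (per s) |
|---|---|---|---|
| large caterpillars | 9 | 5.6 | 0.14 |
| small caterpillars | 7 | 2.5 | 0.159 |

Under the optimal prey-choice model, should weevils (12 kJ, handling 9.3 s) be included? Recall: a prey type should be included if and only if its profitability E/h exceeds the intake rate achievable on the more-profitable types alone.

On large caterpillars and small caterpillars alone, R = ΣλE/(1+Σλh) = 2.373/2.181 = 1.088 kJ/s.
Profitability of weevils: 12/9.3 = 1.29 kJ/s.
1.29 > 1.088, so adding weevils raises the average — include it.

Yes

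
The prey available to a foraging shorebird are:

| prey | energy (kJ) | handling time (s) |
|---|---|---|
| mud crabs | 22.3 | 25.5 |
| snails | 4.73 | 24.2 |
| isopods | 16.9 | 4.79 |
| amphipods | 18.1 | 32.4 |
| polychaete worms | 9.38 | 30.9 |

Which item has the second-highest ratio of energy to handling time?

Profitability E/h (kJ/s): mud crabs = 22.3/25.5 = 0.875, snails = 4.73/24.2 = 0.195, isopods = 16.9/4.79 = 3.53, amphipods = 18.1/32.4 = 0.559, polychaete worms = 9.38/30.9 = 0.304.
Ranked: isopods > mud crabs > amphipods > polychaete worms > snails.

mud crabs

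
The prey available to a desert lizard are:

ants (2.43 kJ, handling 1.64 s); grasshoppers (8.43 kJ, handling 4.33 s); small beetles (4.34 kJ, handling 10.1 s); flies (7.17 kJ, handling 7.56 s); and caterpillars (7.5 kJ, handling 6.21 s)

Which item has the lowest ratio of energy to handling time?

small beetles

In descending order of E/h:
grasshoppers: 8.43/4.33 = 1.95 kJ/s
ants: 2.43/1.64 = 1.48 kJ/s
caterpillars: 7.5/6.21 = 1.21 kJ/s
flies: 7.17/7.56 = 0.948 kJ/s
small beetles: 4.34/10.1 = 0.43 kJ/s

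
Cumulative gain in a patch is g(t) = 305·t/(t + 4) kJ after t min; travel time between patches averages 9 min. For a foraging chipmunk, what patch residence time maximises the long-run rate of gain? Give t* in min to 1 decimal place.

Optimal t* satisfies g'(t*) = g(t*)/(T + t*).
g'(t) = 305·4/(t + 4)². Setting 305·4/(t+4)² = 305t/[(t+4)(9+t)] gives 4(9+t) = t(t+4), so t² = 4×9 = 36.
t* = √36 = 6 min.

6.0 min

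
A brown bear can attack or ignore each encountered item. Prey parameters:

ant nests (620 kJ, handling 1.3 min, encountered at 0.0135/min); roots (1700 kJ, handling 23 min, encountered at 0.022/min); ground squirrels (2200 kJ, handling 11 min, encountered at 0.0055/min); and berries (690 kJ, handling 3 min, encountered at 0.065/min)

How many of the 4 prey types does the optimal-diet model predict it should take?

4

Profitabilities (E/h, kJ/min): ant nests 477, berries 230, ground squirrels 200, roots 73.9. Add prey in this order while the next type's profitability exceeds the intake rate on those already taken.
Rate on top 1: 8.226. berries: 230 > 8.226 → include.
Rate on top 2: 43.89. ground squirrels: 200 > 43.89 → include.
Rate on top 3: 51.31. roots: 73.9 > 51.31 → include.
Optimal diet: ant nests, berries, ground squirrels, roots — 4 of 4 types.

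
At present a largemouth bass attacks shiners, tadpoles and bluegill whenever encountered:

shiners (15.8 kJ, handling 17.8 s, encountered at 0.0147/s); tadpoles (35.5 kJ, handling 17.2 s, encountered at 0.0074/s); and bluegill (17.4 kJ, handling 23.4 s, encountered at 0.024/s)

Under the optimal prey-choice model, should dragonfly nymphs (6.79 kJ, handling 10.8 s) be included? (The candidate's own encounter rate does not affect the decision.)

Intake rate on the current diet: R = (0.0147×15.8 + 0.0074×35.5 + 0.024×17.4) / (1 + 0.0147×17.8 + 0.0074×17.2 + 0.024×23.4) = 0.9126/1.951 = 0.4678 kJ/s.
Profitability of dragonfly nymphs: 6.79/10.8 = 0.6287 kJ/s.
0.6287 > 0.4678, so adding dragonfly nymphs raises the average — include it.

Yes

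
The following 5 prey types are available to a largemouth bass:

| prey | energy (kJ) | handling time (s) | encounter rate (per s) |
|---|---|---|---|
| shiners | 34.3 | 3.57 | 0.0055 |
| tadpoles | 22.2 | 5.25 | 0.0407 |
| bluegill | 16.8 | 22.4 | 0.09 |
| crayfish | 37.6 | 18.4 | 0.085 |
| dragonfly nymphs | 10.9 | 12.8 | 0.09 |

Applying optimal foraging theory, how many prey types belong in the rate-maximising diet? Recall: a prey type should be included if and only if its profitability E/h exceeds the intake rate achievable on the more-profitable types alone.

3

Profitabilities (E/h, kJ/s): shiners 9.61, tadpoles 4.23, crayfish 2.04, dragonfly nymphs 0.852, bluegill 0.75. Add prey in this order while the next type's profitability exceeds the intake rate on those already taken.
Rate on top 1: 0.185. tadpoles: 4.23 > 0.185 → include.
Rate on top 2: 0.8856. crayfish: 2.04 > 0.8856 → include.
Rate on top 3: 1.533. dragonfly nymphs: 0.852 < 1.533 → exclude; stop.
Optimal diet: shiners, tadpoles, crayfish — 3 of 5 types.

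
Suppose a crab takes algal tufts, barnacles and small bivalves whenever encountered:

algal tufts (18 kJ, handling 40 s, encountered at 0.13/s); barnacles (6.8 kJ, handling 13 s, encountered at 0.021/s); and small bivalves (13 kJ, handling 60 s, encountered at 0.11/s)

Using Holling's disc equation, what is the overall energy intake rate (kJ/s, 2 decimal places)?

Energy encountered per unit search time: 0.13×18 + 0.021×6.8 + 0.11×13 = 3.913 kJ/s.
Handling time per unit search time: 0.13×40 + 0.021×13 + 0.11×60 = 12.07.
Rate = 3.913/(1 + 12.07) = 0.2993 kJ/s.

0.30 kJ/s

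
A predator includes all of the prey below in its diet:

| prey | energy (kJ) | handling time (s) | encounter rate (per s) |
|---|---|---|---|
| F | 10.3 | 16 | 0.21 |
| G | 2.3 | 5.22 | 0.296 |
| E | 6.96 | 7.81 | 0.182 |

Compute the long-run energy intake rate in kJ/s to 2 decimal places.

0.56 kJ/s

R = Σλ_iE_i / (1 + Σλ_ih_i)
Numerator: 0.21×10.3 + 0.296×2.3 + 0.182×6.96 = 4.111
Denominator: 1 + 0.21×16 + 0.296×5.22 + 0.182×7.81 = 7.327
R = 4.111/7.327 = 0.561 kJ/s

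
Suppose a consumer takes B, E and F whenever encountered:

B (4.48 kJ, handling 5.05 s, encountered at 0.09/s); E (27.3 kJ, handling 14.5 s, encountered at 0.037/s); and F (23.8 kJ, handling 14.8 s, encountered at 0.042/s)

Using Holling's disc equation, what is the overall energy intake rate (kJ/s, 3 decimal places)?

R = (0.09×4.48 + 0.037×27.3 + 0.042×23.8) / (1 + 0.09×5.05 + 0.037×14.5 + 0.042×14.8) = 2.413/2.613 = 0.9236 kJ/s.

0.924 kJ/s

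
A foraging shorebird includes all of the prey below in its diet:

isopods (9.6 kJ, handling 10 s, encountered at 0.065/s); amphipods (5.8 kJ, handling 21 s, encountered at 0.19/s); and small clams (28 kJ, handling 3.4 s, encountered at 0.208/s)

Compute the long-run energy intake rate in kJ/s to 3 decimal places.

1.190 kJ/s

Energy encountered per unit search time: 0.065×9.6 + 0.19×5.8 + 0.208×28 = 7.55 kJ/s.
Handling time per unit search time: 0.065×10 + 0.19×21 + 0.208×3.4 = 5.347.
Rate = 7.55/(1 + 5.347) = 1.19 kJ/s.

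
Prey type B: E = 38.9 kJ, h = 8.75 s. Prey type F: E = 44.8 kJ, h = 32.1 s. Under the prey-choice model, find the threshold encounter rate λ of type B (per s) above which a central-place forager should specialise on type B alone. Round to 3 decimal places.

0.052 per s

At the threshold, the rate on type B alone equals the profitability of type F: λ·38.9/(1 + λ·8.75) = 44.8/32.1 = 1.396.
Rearranging, λ(38.9 − 1.396×8.75) = 1.396, so λ = 1.396/26.69 = 0.05229 per s.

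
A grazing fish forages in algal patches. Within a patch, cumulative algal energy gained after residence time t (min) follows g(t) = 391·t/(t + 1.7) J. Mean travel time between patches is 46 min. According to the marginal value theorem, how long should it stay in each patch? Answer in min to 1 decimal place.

8.8 min

Optimal t* satisfies g'(t*) = g(t*)/(T + t*).
g'(t) = 391·1.7/(t + 1.7)². Setting 391·1.7/(t+1.7)² = 391t/[(t+1.7)(46+t)] gives 1.7(46+t) = t(t+1.7), so t² = 1.7×46 = 78.2.
t* = √78.2 = 8.843 min.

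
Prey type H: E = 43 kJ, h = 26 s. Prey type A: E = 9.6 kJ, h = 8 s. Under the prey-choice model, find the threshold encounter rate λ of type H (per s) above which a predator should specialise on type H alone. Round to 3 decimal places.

At the threshold, the rate on type H alone equals the profitability of type A: λ·43/(1 + λ·26) = 9.6/8 = 1.2.
Rearranging, λ(43 − 1.2×26) = 1.2, so λ = 1.2/11.8 = 0.1017 per s.

0.102 per s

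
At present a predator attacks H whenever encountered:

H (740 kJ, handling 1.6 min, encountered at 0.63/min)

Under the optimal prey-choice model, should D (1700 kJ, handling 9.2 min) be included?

No

Current rate: (0.63×740)/(1 + 0.63×1.6) = 232.2 kJ/min.
D: E/h = 1700/9.2 = 184.8 kJ/min.
Since 184.8 < R, time spent handling D is better spent searching.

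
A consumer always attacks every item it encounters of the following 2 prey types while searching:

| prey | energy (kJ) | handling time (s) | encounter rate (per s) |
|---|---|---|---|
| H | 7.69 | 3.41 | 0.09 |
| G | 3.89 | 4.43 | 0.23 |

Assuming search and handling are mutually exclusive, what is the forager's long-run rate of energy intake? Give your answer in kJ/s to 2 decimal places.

R = Σλ_iE_i / (1 + Σλ_ih_i)
Numerator: 0.09×7.69 + 0.23×3.89 = 1.587
Denominator: 1 + 0.09×3.41 + 0.23×4.43 = 2.326
R = 1.587/2.326 = 0.6823 kJ/s

0.68 kJ/s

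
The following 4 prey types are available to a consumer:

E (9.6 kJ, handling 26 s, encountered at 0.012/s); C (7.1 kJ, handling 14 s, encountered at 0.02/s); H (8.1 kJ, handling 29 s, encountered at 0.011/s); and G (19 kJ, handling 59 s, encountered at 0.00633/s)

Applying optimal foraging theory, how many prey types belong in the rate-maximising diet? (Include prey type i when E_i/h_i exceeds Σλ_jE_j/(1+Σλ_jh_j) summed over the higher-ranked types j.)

4

Rank by E/h (kJ/s): C 0.507, E 0.369, G 0.322, H 0.279. Include each in turn until the next type's E/h falls below the running intake rate.
Rate on top 1: 0.1109. E: 0.369 > 0.1109 → include.
Rate on top 2: 0.1616. G: 0.322 > 0.1616 → include.
Rate on top 3: 0.1921. H: 0.279 > 0.1921 → include.
Optimal diet: C, E, G, H — 4 of 4 types.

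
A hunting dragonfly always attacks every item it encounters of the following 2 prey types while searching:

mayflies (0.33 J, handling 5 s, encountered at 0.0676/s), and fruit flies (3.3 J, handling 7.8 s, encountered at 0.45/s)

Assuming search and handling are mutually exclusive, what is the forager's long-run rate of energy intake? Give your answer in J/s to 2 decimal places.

0.31 J/s

Energy encountered per unit search time: 0.0676×0.33 + 0.45×3.3 = 1.507 J/s.
Handling time per unit search time: 0.0676×5 + 0.45×7.8 = 3.848.
Rate = 1.507/(1 + 3.848) = 0.3109 J/s.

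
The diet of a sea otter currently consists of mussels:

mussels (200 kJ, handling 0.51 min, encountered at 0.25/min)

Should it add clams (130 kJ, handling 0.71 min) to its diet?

Yes

On mussels alone, R = ΣλE/(1+Σλh) = 50/1.127 = 44.35 kJ/min.
clams: E/h = 130/0.71 = 183.1 kJ/min.
Since 183.1 > R, including clams increases the long-run rate.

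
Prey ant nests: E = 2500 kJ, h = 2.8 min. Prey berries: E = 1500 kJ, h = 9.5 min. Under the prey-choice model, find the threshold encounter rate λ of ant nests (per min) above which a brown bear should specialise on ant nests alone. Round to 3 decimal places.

Drop berries once their profitability E₂/h₂ falls below the rate achievable on ant nests alone: E₂/h₂ = λE₁/(1 + λh₁).
Solve for λ: λE₁h₂ = E₂(1 + λh₁) → λ(E₁h₂ − E₂h₁) = E₂ → λ = E₂/(E₁h₂ − E₂h₁).
λ = 1500/(2500×9.5 − 1500×2.8) = 1500/1.955e+04 = 0.07673 per min.

0.077 per min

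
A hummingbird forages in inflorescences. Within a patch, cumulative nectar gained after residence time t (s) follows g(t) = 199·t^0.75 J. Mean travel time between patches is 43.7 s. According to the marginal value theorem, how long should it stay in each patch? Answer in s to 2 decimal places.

131.10 s

Maximise g(t)/(T+t): set derivative to zero → g'(t)(T+t) = g(t).
g'(t) = 0.75·199·t^-0.25. Setting 0.75·199·t^-0.25 = 199·t^0.75/(43.7+t) gives 0.75(43.7+t) = t, so 0.25·t = 0.75×43.7.
t* = 0.75×43.7/0.25 = 131.1 s.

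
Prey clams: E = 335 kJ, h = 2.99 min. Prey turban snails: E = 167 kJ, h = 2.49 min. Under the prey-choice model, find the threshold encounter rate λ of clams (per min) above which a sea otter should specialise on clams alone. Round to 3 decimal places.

0.499 per min

The zero-one rule: include turban snails iff E₂/h₂ > λE₁/(1+λh₁). Equality gives the switch point.
λE₁h₂ = E₂ + λE₂h₁ ⇒ λ = E₂/(E₁h₂ − E₂h₁) = 167/(834.2 − 499.3) = 0.4988 per min.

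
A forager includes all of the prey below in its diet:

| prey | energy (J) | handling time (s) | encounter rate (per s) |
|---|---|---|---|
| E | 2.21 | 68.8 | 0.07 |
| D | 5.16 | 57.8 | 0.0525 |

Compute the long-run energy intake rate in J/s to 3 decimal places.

0.048 J/s

R = Σλ_iE_i / (1 + Σλ_ih_i)
Numerator: 0.07×2.21 + 0.0525×5.16 = 0.4256
Denominator: 1 + 0.07×68.8 + 0.0525×57.8 = 8.851
R = 0.4256/8.851 = 0.04809 J/s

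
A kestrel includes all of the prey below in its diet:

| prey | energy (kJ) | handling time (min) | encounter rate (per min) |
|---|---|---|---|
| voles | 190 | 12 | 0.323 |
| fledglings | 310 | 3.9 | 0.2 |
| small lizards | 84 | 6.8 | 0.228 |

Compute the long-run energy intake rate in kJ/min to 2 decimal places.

19.78 kJ/min

R = (0.323×190 + 0.2×310 + 0.228×84) / (1 + 0.323×12 + 0.2×3.9 + 0.228×6.8) = 142.5/7.206 = 19.78 kJ/min.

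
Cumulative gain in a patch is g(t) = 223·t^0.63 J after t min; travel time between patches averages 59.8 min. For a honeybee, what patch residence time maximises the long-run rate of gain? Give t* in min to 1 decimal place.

Maximise g(t)/(T+t): set derivative to zero → g'(t)(T+t) = g(t).
g'(t) = 0.63·223·t^-0.37. Setting 0.63·223·t^-0.37 = 223·t^0.63/(59.8+t) gives 0.63(59.8+t) = t, so 0.37·t = 0.63×59.8.
t* = 0.63×59.8/0.37 = 101.8 min.

101.8 min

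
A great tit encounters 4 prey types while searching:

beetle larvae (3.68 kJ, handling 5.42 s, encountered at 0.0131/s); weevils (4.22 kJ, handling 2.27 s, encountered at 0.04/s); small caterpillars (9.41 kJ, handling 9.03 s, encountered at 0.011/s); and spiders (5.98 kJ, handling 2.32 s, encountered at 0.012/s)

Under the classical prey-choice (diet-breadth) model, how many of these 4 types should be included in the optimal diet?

Profitabilities (E/h, kJ/s): spiders 2.58, weevils 1.86, small caterpillars 1.04, beetle larvae 0.679. Add prey in this order while the next type's profitability exceeds the intake rate on those already taken.
Rate on top 1: 0.06982. weevils: 1.86 > 0.06982 → include.
Rate on top 2: 0.215. small caterpillars: 1.04 > 0.215 → include.
Rate on top 3: 0.2825. beetle larvae: 0.679 > 0.2825 → include.
Optimal diet: spiders, weevils, small caterpillars, beetle larvae — 4 of 4 types.

4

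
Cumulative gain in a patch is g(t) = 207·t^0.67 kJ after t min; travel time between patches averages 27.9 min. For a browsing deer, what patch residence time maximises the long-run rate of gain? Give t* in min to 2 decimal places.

56.65 min

Optimal t* satisfies g'(t*) = g(t*)/(T + t*).
g'(t) = 0.67·207·t^-0.33. Setting 0.67·207·t^-0.33 = 207·t^0.67/(27.9+t) gives 0.67(27.9+t) = t, so 0.33·t = 0.67×27.9.
t* = 0.67×27.9/0.33 = 56.65 min.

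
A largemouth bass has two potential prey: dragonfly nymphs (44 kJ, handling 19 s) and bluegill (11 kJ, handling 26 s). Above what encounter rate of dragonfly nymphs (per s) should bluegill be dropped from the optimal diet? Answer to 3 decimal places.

The zero-one rule: include bluegill iff E₂/h₂ > λE₁/(1+λh₁). Equality gives the switch point.
λE₁h₂ = E₂ + λE₂h₁ ⇒ λ = E₂/(E₁h₂ − E₂h₁) = 11/(1144 − 209) = 0.01176 per s.

0.012 per s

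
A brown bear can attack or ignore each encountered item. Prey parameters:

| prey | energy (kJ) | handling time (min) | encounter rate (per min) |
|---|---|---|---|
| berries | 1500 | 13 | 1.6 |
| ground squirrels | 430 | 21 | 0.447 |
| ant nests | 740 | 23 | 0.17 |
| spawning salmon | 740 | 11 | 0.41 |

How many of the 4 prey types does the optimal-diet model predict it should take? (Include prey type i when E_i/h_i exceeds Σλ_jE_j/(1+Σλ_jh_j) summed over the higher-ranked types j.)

1

Rank by E/h (kJ/min): berries 115, spawning salmon 67.3, ant nests 32.2, ground squirrels 20.5. Include each in turn until the next type's E/h falls below the running intake rate.
Rate on top 1: 110.1. spawning salmon: 67.3 < 110.1 → exclude; stop.
Optimal diet: berries — 1 of 4 types.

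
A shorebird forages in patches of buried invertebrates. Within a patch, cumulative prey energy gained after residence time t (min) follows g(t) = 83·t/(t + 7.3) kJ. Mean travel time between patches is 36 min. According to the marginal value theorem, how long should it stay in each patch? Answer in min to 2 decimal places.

16.21 min

Optimal t* satisfies g'(t*) = g(t*)/(T + t*).
g'(t) = 83·7.3/(t + 7.3)². Setting 83·7.3/(t+7.3)² = 83t/[(t+7.3)(36+t)] gives 7.3(36+t) = t(t+7.3), so t² = 7.3×36 = 262.8.
t* = √262.8 = 16.21 min.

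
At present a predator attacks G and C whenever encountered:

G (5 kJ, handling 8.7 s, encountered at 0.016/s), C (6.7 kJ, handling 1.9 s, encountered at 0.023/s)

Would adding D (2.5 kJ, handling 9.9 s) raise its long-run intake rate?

On G and C alone, R = ΣλE/(1+Σλh) = 0.2341/1.183 = 0.1979 kJ/s.
D: E/h = 2.5/9.9 = 0.2525 kJ/s.
Since 0.2525 > R, including D increases the long-run rate.

Yes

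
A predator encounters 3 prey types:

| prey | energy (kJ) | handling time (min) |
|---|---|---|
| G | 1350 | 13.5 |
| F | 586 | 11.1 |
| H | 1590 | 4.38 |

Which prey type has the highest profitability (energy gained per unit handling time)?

H

In descending order of E/h:
H: 1590/4.38 = 363 kJ/min
G: 1350/13.5 = 100 kJ/min
F: 586/11.1 = 52.8 kJ/min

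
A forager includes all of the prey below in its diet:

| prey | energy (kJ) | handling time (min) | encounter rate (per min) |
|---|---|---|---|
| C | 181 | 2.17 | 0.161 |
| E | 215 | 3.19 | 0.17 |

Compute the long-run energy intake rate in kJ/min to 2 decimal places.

34.73 kJ/min

R = Σλ_iE_i / (1 + Σλ_ih_i)
Numerator: 0.161×181 + 0.17×215 = 65.69
Denominator: 1 + 0.161×2.17 + 0.17×3.19 = 1.892
R = 65.69/1.892 = 34.73 kJ/min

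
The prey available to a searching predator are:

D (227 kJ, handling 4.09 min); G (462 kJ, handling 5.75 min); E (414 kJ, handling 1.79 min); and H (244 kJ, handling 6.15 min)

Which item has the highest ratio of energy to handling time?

E

In descending order of E/h:
E: 414/1.79 = 231 kJ/min
G: 462/5.75 = 80.3 kJ/min
D: 227/4.09 = 55.5 kJ/min
H: 244/6.15 = 39.7 kJ/min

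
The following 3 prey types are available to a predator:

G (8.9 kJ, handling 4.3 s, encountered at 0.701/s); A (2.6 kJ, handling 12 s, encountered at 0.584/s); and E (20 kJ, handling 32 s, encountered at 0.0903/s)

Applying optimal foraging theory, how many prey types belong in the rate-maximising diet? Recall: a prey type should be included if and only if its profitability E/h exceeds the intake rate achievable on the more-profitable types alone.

1

Profitabilities (E/h, kJ/s): G 2.07, E 0.625, A 0.217. Add prey in this order while the next type's profitability exceeds the intake rate on those already taken.
Rate on top 1: 1.554. E: 0.625 < 1.554 → exclude; stop.
Optimal diet: G — 1 of 3 types.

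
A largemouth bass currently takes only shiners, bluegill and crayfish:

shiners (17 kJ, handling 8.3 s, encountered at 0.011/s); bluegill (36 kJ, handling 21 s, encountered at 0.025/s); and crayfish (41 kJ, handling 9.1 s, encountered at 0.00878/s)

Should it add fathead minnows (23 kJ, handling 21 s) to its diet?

Yes

Current rate: (0.011×17 + 0.025×36 + 0.00878×41)/(1 + 0.011×8.3 + 0.025×21 + 0.00878×9.1) = 0.8531 kJ/s.
fathead minnows: E/h = 23/21 = 1.095 kJ/s.
1.095 > 0.8531, so adding fathead minnows raises the average — include it.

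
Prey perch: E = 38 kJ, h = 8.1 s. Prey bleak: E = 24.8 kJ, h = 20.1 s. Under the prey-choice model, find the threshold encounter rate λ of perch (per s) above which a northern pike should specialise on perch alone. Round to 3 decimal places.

At the threshold, the rate on perch alone equals the profitability of bleak: λ·38/(1 + λ·8.1) = 24.8/20.1 = 1.234.
Rearranging, λ(38 − 1.234×8.1) = 1.234, so λ = 1.234/28.01 = 0.04406 per s.

0.044 per s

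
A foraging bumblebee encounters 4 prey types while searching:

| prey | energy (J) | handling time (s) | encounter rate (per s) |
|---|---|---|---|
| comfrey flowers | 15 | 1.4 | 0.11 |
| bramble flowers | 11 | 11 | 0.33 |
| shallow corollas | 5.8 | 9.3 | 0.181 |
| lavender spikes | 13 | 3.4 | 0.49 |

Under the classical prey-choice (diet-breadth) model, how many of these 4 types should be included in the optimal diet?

E/h in descending order: comfrey flowers 10.7, lavender spikes 3.82, bramble flowers 1, shallow corollas 0.624 J/s. The optimal diet is the largest prefix of this list for which every included type satisfies E_i/h_i > R on the types above it.
Rate on top 1: 1.43. lavender spikes: 3.82 > 1.43 → include.
Rate on top 2: 2.844. bramble flowers: 1 < 2.844 → exclude; stop.
Optimal diet: comfrey flowers, lavender spikes — 2 of 4 types.

2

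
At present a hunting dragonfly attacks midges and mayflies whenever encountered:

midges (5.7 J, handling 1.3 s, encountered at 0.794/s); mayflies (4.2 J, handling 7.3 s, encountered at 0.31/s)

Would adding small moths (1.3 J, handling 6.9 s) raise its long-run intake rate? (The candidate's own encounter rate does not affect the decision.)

No

Intake rate on the current diet: R = (0.794×5.7 + 0.31×4.2) / (1 + 0.794×1.3 + 0.31×7.3) = 5.828/4.295 = 1.357 J/s.
Profitability of small moths: 1.3/6.9 = 0.1884 J/s.
Since 0.1884 < R, time spent handling small moths is better spent searching.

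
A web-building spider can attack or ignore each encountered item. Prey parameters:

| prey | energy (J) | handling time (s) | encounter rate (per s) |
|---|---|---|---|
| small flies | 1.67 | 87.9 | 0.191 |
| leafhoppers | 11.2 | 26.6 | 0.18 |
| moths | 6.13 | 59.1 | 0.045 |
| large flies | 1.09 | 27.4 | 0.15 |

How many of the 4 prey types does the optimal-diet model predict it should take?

1

Profitabilities (E/h, J/s): leafhoppers 0.421, moths 0.104, large flies 0.0398, small flies 0.019. Add prey in this order while the next type's profitability exceeds the intake rate on those already taken.
Rate on top 1: 0.3483. moths: 0.104 < 0.3483 → exclude; stop.
Optimal diet: leafhoppers — 1 of 4 types.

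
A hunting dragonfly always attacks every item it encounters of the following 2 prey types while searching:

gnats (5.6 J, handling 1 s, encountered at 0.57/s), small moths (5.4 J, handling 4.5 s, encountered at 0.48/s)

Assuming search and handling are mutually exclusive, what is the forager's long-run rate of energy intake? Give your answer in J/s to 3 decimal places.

1.551 J/s

R = Σλ_iE_i / (1 + Σλ_ih_i)
Numerator: 0.57×5.6 + 0.48×5.4 = 5.784
Denominator: 1 + 0.57×1 + 0.48×4.5 = 3.73
R = 5.784/3.73 = 1.551 J/s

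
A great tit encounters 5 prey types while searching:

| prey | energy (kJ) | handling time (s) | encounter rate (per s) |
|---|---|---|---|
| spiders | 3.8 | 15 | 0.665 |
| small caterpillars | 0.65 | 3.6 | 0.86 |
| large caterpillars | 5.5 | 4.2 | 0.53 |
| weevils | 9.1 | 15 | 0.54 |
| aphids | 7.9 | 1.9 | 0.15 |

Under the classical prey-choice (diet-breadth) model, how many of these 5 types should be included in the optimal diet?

2

Profitabilities (E/h, kJ/s): aphids 4.16, large caterpillars 1.31, weevils 0.607, spiders 0.253, small caterpillars 0.181. Add prey in this order while the next type's profitability exceeds the intake rate on those already taken.
Rate on top 1: 0.9222. large caterpillars: 1.31 > 0.9222 → include.
Rate on top 2: 1.168. weevils: 0.607 < 1.168 → exclude; stop.
Optimal diet: aphids, large caterpillars — 2 of 5 types.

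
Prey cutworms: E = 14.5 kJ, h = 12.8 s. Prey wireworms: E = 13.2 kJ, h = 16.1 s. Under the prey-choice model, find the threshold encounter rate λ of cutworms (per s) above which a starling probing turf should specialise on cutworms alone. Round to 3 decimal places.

Drop wireworms once their profitability E₂/h₂ falls below the rate achievable on cutworms alone: E₂/h₂ = λE₁/(1 + λh₁).
Solve for λ: λE₁h₂ = E₂(1 + λh₁) → λ(E₁h₂ − E₂h₁) = E₂ → λ = E₂/(E₁h₂ − E₂h₁).
λ = 13.2/(14.5×16.1 − 13.2×12.8) = 13.2/64.49 = 0.2047 per s.

0.205 per s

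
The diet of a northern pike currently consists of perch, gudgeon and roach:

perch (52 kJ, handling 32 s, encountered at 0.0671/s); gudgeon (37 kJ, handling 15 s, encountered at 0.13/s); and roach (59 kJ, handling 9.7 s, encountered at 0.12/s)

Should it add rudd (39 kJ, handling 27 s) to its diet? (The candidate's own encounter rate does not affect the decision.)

No

Intake rate on the current diet: R = (0.0671×52 + 0.13×37 + 0.12×59) / (1 + 0.0671×32 + 0.13×15 + 0.12×9.7) = 15.38/6.261 = 2.456 kJ/s.
rudd: E/h = 39/27 = 1.444 kJ/s.
Since 1.444 < R, time spent handling rudd is better spent searching.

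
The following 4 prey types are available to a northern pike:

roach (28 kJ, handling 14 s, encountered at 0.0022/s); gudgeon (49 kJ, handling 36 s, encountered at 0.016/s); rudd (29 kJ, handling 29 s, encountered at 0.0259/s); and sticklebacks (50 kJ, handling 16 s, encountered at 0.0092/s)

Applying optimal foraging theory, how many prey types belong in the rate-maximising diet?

Rank by E/h (kJ/s): sticklebacks 3.12, roach 2, gudgeon 1.36, rudd 1. Include each in turn until the next type's E/h falls below the running intake rate.
Rate on top 1: 0.401. roach: 2 > 0.401 → include.
Rate on top 2: 0.4428. gudgeon: 1.36 > 0.4428 → include.
Rate on top 3: 0.7444. rudd: 1 > 0.7444 → include.
Optimal diet: sticklebacks, roach, gudgeon, rudd — 4 of 4 types.

4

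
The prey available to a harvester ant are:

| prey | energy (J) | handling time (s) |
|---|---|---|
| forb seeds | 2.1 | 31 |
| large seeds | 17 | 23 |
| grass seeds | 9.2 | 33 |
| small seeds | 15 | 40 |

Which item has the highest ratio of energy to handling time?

large seeds

Profitability E/h (J/s): forb seeds = 2.1/31 = 0.0677, large seeds = 17/23 = 0.739, grass seeds = 9.2/33 = 0.279, small seeds = 15/40 = 0.375.
Ranked: large seeds > small seeds > grass seeds > forb seeds.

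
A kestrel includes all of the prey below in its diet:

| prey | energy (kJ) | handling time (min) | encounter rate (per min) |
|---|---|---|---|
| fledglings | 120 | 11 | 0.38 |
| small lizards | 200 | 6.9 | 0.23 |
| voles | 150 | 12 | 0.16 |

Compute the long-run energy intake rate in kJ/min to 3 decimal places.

R = (0.38×120 + 0.23×200 + 0.16×150) / (1 + 0.38×11 + 0.23×6.9 + 0.16×12) = 115.6/8.687 = 13.31 kJ/min.

13.307 kJ/min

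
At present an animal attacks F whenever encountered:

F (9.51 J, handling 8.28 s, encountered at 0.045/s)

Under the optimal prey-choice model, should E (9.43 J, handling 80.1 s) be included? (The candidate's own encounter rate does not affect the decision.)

No

On F alone, R = ΣλE/(1+Σλh) = 0.4279/1.373 = 0.3118 J/s.
E: E/h = 9.43/80.1 = 0.1177 J/s.
Since 0.1177 < R, time spent handling E is better spent searching.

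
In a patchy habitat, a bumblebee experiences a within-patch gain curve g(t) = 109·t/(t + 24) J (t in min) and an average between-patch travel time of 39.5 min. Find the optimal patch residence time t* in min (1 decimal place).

30.8 min

Maximise g(t)/(T+t): set derivative to zero → g'(t)(T+t) = g(t).
g'(t) = 109·24/(t + 24)². Setting 109·24/(t+24)² = 109t/[(t+24)(39.5+t)] gives 24(39.5+t) = t(t+24), so t² = 24×39.5 = 948.
t* = √948 = 30.79 min.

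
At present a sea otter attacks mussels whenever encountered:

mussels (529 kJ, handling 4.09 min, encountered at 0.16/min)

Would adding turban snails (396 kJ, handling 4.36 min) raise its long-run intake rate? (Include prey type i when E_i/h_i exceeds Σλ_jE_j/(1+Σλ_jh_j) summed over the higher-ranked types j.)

Yes

Current rate: (0.16×529)/(1 + 0.16×4.09) = 51.16 kJ/min.
turban snails: E/h = 396/4.36 = 90.83 kJ/min.
Since 90.83 > R, including turban snails increases the long-run rate.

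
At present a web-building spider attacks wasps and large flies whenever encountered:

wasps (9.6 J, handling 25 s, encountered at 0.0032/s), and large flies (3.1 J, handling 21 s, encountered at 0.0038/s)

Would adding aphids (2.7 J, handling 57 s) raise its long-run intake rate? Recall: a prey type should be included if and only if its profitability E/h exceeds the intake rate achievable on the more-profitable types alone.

Yes

Current rate: (0.0032×9.6 + 0.0038×3.1)/(1 + 0.0032×25 + 0.0038×21) = 0.03664 J/s.
aphids: E/h = 2.7/57 = 0.04737 J/s.
Since 0.04737 > R, including aphids increases the long-run rate.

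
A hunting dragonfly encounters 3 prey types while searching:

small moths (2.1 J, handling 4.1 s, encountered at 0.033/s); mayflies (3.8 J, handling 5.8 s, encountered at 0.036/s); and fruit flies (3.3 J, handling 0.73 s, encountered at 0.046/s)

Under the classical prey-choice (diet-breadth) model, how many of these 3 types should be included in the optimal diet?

3

E/h in descending order: fruit flies 4.52, mayflies 0.655, small moths 0.512 J/s. The optimal diet is the largest prefix of this list for which every included type satisfies E_i/h_i > R on the types above it.
Rate on top 1: 0.1469. mayflies: 0.655 > 0.1469 → include.
Rate on top 2: 0.2323. small moths: 0.512 > 0.2323 → include.
Optimal diet: fruit flies, mayflies, small moths — 3 of 3 types.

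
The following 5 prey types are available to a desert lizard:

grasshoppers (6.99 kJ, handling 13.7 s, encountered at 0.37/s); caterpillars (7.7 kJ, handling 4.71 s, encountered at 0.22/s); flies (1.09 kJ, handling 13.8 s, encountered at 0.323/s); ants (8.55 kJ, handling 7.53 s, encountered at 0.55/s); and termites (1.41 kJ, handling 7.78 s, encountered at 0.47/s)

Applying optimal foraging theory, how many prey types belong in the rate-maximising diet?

Profitabilities (E/h, kJ/s): caterpillars 1.63, ants 1.14, grasshoppers 0.51, termites 0.181, flies 0.079. Add prey in this order while the next type's profitability exceeds the intake rate on those already taken.
Rate on top 1: 0.8319. ants: 1.14 > 0.8319 → include.
Rate on top 2: 1.035. grasshoppers: 0.51 < 1.035 → exclude; stop.
Optimal diet: caterpillars, ants — 2 of 5 types.

2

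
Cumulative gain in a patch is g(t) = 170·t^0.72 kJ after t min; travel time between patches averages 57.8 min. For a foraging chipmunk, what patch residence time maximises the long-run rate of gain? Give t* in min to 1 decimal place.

148.6 min

Maximise g(t)/(T+t): set derivative to zero → g'(t)(T+t) = g(t).
g'(t) = 0.72·170·t^-0.28. Setting 0.72·170·t^-0.28 = 170·t^0.72/(57.8+t) gives 0.72(57.8+t) = t, so 0.28·t = 0.72×57.8.
t* = 0.72×57.8/0.28 = 148.6 min.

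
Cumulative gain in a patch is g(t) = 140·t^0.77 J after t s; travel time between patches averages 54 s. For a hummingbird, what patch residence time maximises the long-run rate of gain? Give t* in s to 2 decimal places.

180.78 s

By the marginal value theorem, leave when the instantaneous gain rate g'(t) equals the habitat-wide average g(t)/(T + t).
g'(t) = 0.77·140·t^-0.23. Setting 0.77·140·t^-0.23 = 140·t^0.77/(54+t) gives 0.77(54+t) = t, so 0.23·t = 0.77×54.
t* = 0.77×54/0.23 = 180.8 s.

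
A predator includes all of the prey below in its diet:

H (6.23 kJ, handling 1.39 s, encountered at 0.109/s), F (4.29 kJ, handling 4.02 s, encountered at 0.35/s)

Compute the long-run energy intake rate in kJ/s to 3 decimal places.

0.852 kJ/s

R = Σλ_iE_i / (1 + Σλ_ih_i)
Numerator: 0.109×6.23 + 0.35×4.29 = 2.181
Denominator: 1 + 0.109×1.39 + 0.35×4.02 = 2.559
R = 2.181/2.559 = 0.8523 kJ/s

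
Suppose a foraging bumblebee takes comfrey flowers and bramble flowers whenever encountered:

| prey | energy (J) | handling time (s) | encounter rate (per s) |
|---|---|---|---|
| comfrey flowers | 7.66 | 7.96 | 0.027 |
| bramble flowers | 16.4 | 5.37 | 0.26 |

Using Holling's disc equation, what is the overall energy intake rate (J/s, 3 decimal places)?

R = (0.027×7.66 + 0.26×16.4) / (1 + 0.027×7.96 + 0.26×5.37) = 4.471/2.611 = 1.712 J/s.

1.712 J/s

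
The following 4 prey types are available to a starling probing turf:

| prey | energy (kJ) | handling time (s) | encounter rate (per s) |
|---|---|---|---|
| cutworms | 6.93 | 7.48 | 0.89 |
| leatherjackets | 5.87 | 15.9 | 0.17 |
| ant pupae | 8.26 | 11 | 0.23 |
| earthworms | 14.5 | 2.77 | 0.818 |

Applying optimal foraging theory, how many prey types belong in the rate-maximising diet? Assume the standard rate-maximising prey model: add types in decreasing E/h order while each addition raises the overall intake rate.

E/h in descending order: earthworms 5.23, cutworms 0.926, ant pupae 0.751, leatherjackets 0.369 kJ/s. The optimal diet is the largest prefix of this list for which every included type satisfies E_i/h_i > R on the types above it.
Rate on top 1: 3.632. cutworms: 0.926 < 3.632 → exclude; stop.
Optimal diet: earthworms — 1 of 4 types.

1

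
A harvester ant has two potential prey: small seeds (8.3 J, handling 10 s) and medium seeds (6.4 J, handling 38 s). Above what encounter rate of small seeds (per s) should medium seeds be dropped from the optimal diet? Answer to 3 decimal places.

At the threshold, the rate on small seeds alone equals the profitability of medium seeds: λ·8.3/(1 + λ·10) = 6.4/38 = 0.1684.
Rearranging, λ(8.3 − 0.1684×10) = 0.1684, so λ = 0.1684/6.616 = 0.02546 per s.

0.025 per s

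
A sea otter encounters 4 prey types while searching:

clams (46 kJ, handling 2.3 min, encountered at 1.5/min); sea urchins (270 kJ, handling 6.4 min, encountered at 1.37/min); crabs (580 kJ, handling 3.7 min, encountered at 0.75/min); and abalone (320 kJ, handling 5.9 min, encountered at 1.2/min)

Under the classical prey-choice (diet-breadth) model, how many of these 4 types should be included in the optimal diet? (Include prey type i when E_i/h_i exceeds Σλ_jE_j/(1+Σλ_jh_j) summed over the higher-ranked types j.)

1

E/h in descending order: crabs 157, abalone 54.2, sea urchins 42.2, clams 20 kJ/min. The optimal diet is the largest prefix of this list for which every included type satisfies E_i/h_i > R on the types above it.
Rate on top 1: 115.2. abalone: 54.2 < 115.2 → exclude; stop.
Optimal diet: crabs — 1 of 4 types.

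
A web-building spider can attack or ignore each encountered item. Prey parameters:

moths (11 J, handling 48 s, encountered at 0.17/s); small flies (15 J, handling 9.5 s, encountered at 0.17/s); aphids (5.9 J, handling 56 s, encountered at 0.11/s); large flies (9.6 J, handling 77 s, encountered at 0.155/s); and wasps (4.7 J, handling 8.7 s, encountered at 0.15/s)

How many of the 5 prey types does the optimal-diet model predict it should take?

1

Profitabilities (E/h, J/s): small flies 1.58, wasps 0.54, moths 0.229, large flies 0.125, aphids 0.105. Add prey in this order while the next type's profitability exceeds the intake rate on those already taken.
Rate on top 1: 0.9751. wasps: 0.54 < 0.9751 → exclude; stop.
Optimal diet: small flies — 1 of 5 types.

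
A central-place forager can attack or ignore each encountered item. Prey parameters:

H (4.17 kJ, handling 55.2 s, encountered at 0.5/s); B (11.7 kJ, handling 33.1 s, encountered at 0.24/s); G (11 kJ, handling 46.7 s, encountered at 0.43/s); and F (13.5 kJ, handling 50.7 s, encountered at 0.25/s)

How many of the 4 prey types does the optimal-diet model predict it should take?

1

E/h in descending order: B 0.353, F 0.266, G 0.236, H 0.0755 kJ/s. The optimal diet is the largest prefix of this list for which every included type satisfies E_i/h_i > R on the types above it.
Rate on top 1: 0.314. F: 0.266 < 0.314 → exclude; stop.
Optimal diet: B — 1 of 4 types.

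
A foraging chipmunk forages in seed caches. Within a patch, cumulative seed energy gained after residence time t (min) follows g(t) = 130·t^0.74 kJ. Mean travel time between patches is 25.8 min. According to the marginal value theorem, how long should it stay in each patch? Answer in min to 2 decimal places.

By the marginal value theorem, leave when the instantaneous gain rate g'(t) equals the habitat-wide average g(t)/(T + t).
g'(t) = 0.74·130·t^-0.26. Setting 0.74·130·t^-0.26 = 130·t^0.74/(25.8+t) gives 0.74(25.8+t) = t, so 0.26·t = 0.74×25.8.
t* = 0.74×25.8/0.26 = 73.43 min.

73.43 min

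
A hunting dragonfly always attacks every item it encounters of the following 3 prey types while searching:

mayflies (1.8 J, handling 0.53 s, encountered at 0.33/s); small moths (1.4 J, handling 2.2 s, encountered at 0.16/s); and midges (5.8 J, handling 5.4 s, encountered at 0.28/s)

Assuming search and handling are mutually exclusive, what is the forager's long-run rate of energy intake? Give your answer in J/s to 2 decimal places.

R = Σλ_iE_i / (1 + Σλ_ih_i)
Numerator: 0.33×1.8 + 0.16×1.4 + 0.28×5.8 = 2.442
Denominator: 1 + 0.33×0.53 + 0.16×2.2 + 0.28×5.4 = 3.039
R = 2.442/3.039 = 0.8036 J/s

0.80 J/s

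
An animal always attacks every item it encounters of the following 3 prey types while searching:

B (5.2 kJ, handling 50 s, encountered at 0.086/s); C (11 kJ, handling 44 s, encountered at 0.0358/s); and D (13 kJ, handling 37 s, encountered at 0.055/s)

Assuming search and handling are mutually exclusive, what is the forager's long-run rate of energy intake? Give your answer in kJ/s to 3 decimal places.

R = (0.086×5.2 + 0.0358×11 + 0.055×13) / (1 + 0.086×50 + 0.0358×44 + 0.055×37) = 1.556/8.91 = 0.1746 kJ/s.

0.175 kJ/s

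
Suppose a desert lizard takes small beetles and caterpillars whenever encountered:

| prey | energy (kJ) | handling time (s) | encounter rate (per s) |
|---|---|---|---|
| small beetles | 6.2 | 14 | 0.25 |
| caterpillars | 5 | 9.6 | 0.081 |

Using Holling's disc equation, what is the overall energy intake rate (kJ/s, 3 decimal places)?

Energy encountered per unit search time: 0.25×6.2 + 0.081×5 = 1.955 kJ/s.
Handling time per unit search time: 0.25×14 + 0.081×9.6 = 4.278.
Rate = 1.955/(1 + 4.278) = 0.3704 kJ/s.

0.370 kJ/s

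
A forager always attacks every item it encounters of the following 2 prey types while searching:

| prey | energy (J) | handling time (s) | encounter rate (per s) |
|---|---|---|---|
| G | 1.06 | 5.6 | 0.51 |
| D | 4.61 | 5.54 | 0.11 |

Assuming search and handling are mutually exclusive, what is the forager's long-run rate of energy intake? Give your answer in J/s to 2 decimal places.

R = (0.51×1.06 + 0.11×4.61) / (1 + 0.51×5.6 + 0.11×5.54) = 1.048/4.465 = 0.2346 J/s.

0.23 J/s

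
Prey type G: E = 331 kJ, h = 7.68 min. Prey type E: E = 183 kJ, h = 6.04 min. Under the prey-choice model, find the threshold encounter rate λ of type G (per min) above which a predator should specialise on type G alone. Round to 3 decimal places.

0.308 per min

At the threshold, the rate on type G alone equals the profitability of type E: λ·331/(1 + λ·7.68) = 183/6.04 = 30.3.
Rearranging, λ(331 − 30.3×7.68) = 30.3, so λ = 30.3/98.31 = 0.3082 per min.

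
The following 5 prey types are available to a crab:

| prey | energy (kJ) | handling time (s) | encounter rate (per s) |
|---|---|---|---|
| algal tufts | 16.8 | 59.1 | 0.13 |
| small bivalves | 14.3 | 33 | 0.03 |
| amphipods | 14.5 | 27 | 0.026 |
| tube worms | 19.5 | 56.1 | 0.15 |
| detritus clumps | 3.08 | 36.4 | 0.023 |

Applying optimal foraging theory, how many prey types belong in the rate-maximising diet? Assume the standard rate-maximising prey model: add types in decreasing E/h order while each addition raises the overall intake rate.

3

Profitabilities (E/h, kJ/s): amphipods 0.537, small bivalves 0.433, tube worms 0.348, algal tufts 0.284, detritus clumps 0.0846. Add prey in this order while the next type's profitability exceeds the intake rate on those already taken.
Rate on top 1: 0.2215. small bivalves: 0.433 > 0.2215 → include.
Rate on top 2: 0.2994. tube worms: 0.348 > 0.2994 → include.
Rate on top 3: 0.3359. algal tufts: 0.284 < 0.3359 → exclude; stop.
Optimal diet: amphipods, small bivalves, tube worms — 3 of 5 types.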